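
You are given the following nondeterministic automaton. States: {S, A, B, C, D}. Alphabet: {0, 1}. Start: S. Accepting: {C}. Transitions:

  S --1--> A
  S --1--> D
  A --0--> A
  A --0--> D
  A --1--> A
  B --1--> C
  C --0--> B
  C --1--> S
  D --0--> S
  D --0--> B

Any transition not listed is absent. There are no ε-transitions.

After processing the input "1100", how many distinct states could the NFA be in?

Start in {S}.
Read '1': S→{A, D}; now {A, D}.
Read '1': A→{A}, D→∅; now {A}.
Read '0': A→{A, D}; now {A, D}.
Read '0': A→{A, D}, D→{S, B}; now {S, A, B, D}.
That set has 4 states.

4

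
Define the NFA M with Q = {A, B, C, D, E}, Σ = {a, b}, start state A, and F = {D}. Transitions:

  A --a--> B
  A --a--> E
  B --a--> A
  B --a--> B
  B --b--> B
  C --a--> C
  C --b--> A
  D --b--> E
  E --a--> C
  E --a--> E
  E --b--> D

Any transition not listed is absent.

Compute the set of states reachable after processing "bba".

Start in {A}.
Read 'b': A→∅; now ∅.
The set is empty and remains empty for the remaining 2 symbols.

∅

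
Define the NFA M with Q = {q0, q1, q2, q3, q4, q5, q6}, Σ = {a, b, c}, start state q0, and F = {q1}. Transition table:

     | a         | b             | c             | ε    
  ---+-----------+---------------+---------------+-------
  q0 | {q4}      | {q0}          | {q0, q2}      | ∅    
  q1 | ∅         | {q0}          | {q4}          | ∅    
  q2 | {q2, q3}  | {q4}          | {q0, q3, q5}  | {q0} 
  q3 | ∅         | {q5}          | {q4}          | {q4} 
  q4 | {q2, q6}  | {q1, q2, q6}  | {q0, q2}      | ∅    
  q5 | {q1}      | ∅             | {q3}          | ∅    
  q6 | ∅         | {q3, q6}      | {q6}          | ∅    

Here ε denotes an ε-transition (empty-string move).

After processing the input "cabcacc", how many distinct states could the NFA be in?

6

Start in {q0}.
Read 'c': {q0} → {q0, q2}.
Read 'a': {q0, q2} → {q0, q2, q3, q4}.
Read 'b': {q0, q2, q3, q4} → {q0, q1, q2, q4, q5, q6}.
Read 'c': {q0, q1, q2, q4, q5, q6} → {q0, q2, q3, q4, q5, q6}.
Read 'a': {q0, q2, q3, q4, q5, q6} → {q0, q1, q2, q3, q4, q6}.
Read 'c': {q0, q1, q2, q3, q4, q6} → {q0, q2, q3, q4, q5, q6}.
Read 'c': {q0, q2, q3, q4, q5, q6} → {q0, q2, q3, q4, q5, q6}.
That set has 6 states.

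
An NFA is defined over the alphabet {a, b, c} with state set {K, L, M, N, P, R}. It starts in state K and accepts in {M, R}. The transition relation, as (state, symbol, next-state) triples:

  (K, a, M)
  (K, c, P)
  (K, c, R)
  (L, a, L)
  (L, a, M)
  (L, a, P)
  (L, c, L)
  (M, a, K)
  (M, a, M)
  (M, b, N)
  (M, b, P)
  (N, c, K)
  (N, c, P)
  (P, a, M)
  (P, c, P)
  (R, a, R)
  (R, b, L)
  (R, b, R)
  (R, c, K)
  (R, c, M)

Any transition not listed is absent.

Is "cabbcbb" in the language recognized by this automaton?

Start in {K}.
Read 'c': K→{P, R}; now {P, R}.
Read 'a': P→{M}, R→{R}; now {M, R}.
Read 'b': M→{N, P}, R→{L, R}; now {L, N, P, R}.
Read 'b': L→∅, N→∅, P→∅, R→{L, R}; now {L, R}.
Read 'c': L→{L}, R→{K, M}; now {K, L, M}.
Read 'b': K→∅, L→∅, M→{N, P}; now {N, P}.
Read 'b': N→∅, P→∅; now ∅.
The final set ∅ contains no accepting state.

No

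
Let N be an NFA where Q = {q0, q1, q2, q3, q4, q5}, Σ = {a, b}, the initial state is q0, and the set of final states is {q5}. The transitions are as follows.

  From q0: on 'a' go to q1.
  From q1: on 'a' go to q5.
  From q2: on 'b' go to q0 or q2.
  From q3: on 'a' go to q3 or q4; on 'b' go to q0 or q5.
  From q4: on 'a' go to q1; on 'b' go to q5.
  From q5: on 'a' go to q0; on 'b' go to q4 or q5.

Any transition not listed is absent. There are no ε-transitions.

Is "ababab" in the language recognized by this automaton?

No

Start in {q0}.
Read 'a': {q0} → {q1}.
Read 'b': {q1} → ∅.
The set is empty and remains empty for the remaining 4 symbols.
The final set ∅ contains no accepting state.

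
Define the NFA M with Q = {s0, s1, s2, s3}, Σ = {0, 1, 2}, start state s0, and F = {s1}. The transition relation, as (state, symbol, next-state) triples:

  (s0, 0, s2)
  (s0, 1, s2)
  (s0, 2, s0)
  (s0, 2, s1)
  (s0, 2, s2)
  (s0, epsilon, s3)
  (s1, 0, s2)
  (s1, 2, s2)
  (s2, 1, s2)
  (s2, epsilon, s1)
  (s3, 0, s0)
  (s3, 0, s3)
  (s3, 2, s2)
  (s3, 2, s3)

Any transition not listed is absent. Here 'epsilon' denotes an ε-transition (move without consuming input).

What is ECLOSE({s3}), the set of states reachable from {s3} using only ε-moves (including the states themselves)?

{s3}

Begin with {s3}.
No ε-moves leave this set, so the closure equals the set itself.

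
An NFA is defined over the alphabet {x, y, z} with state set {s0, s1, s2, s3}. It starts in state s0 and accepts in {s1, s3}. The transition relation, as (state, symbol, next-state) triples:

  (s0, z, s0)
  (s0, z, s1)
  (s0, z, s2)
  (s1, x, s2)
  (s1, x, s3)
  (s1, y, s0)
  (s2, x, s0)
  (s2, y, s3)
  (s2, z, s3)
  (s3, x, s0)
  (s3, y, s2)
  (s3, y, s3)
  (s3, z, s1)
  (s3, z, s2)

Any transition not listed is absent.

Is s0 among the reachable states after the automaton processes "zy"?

Yes

Start in {s0}.
Read 'z': s0→{s0, s1, s2}; now {s0, s1, s2}.
Read 'y': s0→∅, s1→{s0}, s2→{s3}; now {s0, s3}.
State s0 is in {s0, s3}.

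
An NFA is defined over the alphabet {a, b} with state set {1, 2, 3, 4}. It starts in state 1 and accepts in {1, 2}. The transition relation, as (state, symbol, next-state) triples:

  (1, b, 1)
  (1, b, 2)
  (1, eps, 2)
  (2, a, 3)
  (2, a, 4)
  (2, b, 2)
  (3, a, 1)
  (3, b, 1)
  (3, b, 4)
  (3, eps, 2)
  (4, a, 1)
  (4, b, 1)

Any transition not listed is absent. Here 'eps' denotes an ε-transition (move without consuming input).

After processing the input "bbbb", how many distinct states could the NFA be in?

2

Start: ε-closure({1}) = {1, 2}.
Read 'b': {1, 2} → {1, 2}.
Read 'b': {1, 2} → {1, 2}.
Read 'b': {1, 2} → {1, 2}.
Read 'b': {1, 2} → {1, 2}.
That set has 2 states.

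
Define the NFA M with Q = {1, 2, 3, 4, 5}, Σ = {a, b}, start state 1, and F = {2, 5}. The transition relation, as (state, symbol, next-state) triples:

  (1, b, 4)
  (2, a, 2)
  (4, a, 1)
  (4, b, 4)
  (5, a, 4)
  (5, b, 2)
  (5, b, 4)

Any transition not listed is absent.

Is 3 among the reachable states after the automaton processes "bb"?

No

Start in {1}.
Read 'b': {1} → {4}.
Read 'b': {4} → {4}.
State 3 is not in {4}.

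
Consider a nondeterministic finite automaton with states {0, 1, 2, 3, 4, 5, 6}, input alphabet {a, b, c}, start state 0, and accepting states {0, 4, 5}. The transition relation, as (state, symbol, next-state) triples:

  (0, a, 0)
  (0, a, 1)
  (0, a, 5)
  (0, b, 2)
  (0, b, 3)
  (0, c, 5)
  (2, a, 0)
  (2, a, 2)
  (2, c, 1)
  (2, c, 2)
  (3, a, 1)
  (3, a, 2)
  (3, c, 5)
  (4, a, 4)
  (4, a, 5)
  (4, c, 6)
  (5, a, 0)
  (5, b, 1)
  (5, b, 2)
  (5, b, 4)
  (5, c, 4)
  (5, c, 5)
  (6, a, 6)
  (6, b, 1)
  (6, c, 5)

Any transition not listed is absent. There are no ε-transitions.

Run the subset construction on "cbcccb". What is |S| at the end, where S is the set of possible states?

3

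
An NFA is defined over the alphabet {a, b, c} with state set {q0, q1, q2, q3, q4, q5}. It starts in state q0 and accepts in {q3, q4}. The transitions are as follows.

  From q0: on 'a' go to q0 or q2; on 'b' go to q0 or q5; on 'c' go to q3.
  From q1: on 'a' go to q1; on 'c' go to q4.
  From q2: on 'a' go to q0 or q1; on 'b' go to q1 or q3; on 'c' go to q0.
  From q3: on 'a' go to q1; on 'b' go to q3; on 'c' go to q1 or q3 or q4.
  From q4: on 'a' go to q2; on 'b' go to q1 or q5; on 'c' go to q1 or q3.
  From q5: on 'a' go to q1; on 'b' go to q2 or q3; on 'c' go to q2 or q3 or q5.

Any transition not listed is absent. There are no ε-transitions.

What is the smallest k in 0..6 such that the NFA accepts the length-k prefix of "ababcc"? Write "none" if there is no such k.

2

Start in {q0}.
Read 'a': q0→{q0, q2}; now {q0, q2}.
Read 'b': q0→{q0, q5}, q2→{q1, q3}; now {q0, q1, q3, q5}.
None of the earlier sets intersect F, but {q0, q1, q3, q5} does.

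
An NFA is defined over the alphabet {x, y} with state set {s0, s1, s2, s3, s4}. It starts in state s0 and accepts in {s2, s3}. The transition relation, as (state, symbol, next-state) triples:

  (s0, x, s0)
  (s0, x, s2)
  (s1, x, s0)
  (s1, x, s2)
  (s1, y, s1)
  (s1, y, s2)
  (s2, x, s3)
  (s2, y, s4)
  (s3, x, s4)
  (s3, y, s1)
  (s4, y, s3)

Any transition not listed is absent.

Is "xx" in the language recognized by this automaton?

Yes

Start in {s0}.
Read 'x': s0→{s0, s2}; now {s0, s2}.
Read 'x': s0→{s0, s2}, s2→{s3}; now {s0, s2, s3}.
The final set {s0, s2, s3} contains the accepting states s2, s3.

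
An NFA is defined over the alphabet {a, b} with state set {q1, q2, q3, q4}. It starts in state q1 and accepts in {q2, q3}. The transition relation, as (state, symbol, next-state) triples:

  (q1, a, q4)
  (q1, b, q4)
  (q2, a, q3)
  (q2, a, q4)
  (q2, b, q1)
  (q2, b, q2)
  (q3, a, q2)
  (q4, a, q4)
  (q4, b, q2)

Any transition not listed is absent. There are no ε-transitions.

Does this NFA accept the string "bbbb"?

Yes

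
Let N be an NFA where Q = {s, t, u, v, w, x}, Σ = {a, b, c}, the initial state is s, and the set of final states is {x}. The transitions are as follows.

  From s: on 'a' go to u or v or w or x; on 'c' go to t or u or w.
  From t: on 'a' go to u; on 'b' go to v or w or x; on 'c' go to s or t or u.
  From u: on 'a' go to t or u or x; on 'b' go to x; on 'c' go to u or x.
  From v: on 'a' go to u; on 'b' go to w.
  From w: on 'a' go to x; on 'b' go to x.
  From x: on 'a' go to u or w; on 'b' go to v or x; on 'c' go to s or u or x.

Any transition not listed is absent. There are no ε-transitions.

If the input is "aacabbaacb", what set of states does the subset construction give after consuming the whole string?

{v, w, x}

Start in {s}.
Read 'a': s→{u, v, w, x}; now {u, v, w, x}.
Read 'a': u→{t, u, x}, v→{u}, w→{x}, x→{u, w}; now {t, u, w, x}.
Read 'c': t→{s, t, u}, u→{u, x}, w→∅, x→{s, u, x}; now {s, t, u, x}.
Read 'a': s→{u, v, w, x}, t→{u}, u→{t, u, x}, x→{u, w}; now {t, u, v, w, x}.
Read 'b': t→{v, w, x}, u→{x}, v→{w}, w→{x}, x→{v, x}; now {v, w, x}.
Read 'b': v→{w}, w→{x}, x→{v, x}; now {v, w, x}.
Read 'a': v→{u}, w→{x}, x→{u, w}; now {u, w, x}.
Read 'a': u→{t, u, x}, w→{x}, x→{u, w}; now {t, u, w, x}.
Read 'c': t→{s, t, u}, u→{u, x}, w→∅, x→{s, u, x}; now {s, t, u, x}.
Read 'b': s→∅, t→{v, w, x}, u→{x}, x→{v, x}; now {v, w, x}.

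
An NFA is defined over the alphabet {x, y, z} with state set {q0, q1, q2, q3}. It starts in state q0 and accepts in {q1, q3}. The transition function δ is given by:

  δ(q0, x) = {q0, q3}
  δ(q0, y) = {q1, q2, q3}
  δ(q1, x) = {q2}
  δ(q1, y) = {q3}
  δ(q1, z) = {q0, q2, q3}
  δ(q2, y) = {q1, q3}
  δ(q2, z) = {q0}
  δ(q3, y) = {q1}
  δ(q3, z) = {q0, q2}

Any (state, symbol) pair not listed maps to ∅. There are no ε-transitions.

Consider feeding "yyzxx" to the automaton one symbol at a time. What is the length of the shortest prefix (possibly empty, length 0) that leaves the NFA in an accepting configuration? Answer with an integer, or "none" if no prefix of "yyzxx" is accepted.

Start in {q0}.
Read 'y': {q0} → {q1, q2, q3}.
None of the earlier sets intersect F, but {q1, q2, q3} does.

1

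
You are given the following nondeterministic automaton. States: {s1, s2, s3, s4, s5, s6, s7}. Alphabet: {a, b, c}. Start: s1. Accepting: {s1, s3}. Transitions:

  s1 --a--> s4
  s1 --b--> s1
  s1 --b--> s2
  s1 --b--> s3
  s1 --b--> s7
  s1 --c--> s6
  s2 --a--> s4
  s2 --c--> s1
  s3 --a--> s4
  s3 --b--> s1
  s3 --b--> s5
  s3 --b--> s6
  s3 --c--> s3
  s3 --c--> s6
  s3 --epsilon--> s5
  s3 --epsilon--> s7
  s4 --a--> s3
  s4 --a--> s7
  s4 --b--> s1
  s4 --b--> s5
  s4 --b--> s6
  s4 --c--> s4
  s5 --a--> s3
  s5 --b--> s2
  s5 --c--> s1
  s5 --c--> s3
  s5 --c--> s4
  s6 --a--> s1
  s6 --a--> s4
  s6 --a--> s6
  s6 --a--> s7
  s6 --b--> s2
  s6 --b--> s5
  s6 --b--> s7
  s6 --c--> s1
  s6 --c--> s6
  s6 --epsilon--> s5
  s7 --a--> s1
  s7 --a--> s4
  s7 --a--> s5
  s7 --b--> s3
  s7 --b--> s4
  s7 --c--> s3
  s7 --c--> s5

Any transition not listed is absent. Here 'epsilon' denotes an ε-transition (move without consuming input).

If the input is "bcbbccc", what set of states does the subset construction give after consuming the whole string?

{s1, s3, s4, s5, s6, s7}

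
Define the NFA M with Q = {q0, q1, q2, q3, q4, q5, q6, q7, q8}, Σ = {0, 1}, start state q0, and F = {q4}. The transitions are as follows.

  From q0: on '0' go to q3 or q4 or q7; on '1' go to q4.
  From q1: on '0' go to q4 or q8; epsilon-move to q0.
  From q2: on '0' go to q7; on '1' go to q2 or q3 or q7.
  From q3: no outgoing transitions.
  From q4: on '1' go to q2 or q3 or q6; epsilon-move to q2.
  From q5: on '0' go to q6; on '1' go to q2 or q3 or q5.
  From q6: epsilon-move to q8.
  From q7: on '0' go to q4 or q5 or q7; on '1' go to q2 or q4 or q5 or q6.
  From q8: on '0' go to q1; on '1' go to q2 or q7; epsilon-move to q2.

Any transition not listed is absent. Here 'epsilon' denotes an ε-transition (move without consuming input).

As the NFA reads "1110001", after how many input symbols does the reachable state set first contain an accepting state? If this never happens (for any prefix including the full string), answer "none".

Start in {q0}.
Read '1': q0→{q4}; union {q4}; ε-closure = {q2, q4}.
None of the earlier sets intersect F, but {q2, q4} does.

1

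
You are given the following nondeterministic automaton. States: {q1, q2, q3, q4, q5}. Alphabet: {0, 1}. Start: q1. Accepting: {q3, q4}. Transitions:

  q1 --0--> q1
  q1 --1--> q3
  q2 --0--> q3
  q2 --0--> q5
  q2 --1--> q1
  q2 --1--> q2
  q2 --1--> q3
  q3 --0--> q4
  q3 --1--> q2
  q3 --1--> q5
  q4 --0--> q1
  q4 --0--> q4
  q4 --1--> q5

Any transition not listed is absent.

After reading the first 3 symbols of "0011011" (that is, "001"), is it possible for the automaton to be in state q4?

No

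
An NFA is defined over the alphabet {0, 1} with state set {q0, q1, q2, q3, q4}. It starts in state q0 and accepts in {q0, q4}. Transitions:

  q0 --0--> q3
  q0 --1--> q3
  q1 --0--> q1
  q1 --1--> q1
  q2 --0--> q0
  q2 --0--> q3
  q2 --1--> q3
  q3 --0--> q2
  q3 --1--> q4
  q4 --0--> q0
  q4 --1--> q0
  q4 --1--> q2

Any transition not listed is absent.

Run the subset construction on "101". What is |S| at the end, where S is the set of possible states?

1

Start in {q0}.
Read '1': {q0} → {q3}.
Read '0': {q3} → {q2}.
Read '1': {q2} → {q3}.
That set has 1 state.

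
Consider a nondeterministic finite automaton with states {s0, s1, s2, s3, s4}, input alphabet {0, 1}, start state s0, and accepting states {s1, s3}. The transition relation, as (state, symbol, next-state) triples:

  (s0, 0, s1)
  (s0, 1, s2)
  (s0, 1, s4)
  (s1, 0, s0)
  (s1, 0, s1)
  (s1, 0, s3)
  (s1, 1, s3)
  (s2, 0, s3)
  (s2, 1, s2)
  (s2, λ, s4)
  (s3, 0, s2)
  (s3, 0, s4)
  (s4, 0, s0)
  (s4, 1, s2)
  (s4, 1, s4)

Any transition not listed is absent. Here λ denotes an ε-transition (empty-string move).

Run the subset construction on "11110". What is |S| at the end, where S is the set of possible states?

2

Start in {s0}.
Read '1': {s0} → {s2, s4}.
Read '1': {s2, s4} → {s2, s4}.
Read '1': {s2, s4} → {s2, s4}.
Read '1': {s2, s4} → {s2, s4}.
Read '0': {s2, s4} → {s0, s3}.
That set has 2 states.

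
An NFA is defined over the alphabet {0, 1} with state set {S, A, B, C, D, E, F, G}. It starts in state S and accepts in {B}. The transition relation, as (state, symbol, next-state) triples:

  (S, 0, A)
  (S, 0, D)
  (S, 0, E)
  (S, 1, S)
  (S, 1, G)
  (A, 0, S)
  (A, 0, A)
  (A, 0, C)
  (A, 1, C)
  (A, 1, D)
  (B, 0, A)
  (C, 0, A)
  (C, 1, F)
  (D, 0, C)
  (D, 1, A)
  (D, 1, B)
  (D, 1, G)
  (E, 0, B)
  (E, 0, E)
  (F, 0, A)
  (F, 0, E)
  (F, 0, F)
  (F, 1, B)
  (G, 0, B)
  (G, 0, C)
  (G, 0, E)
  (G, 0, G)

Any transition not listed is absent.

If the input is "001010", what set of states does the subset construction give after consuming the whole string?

{S, A, B, C, E, F, G}

Start in {S}.
Read '0': S→{A, D, E}; now {A, D, E}.
Read '0': A→{S, A, C}, D→{C}, E→{B, E}; now {S, A, B, C, E}.
Read '1': S→{S, G}, A→{C, D}, B→∅, C→{F}, E→∅; now {S, C, D, F, G}.
Read '0': S→{A, D, E}, C→{A}, D→{C}, F→{A, E, F}, G→{B, C, E, G}; now {A, B, C, D, E, F, G}.
Read '1': A→{C, D}, B→∅, C→{F}, D→{A, B, G}, E→∅, F→{B}, G→∅; now {A, B, C, D, F, G}.
Read '0': A→{S, A, C}, B→{A}, C→{A}, D→{C}, F→{A, E, F}, G→{B, C, E, G}; now {S, A, B, C, E, F, G}.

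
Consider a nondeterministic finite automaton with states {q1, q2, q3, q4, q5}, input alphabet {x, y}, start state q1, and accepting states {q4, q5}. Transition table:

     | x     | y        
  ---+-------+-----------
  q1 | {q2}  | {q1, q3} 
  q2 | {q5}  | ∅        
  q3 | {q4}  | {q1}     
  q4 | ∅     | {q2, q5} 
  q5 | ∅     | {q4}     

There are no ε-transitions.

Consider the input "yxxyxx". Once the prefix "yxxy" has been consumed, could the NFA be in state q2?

Start in {q1}.
Read 'y': {q1} → {q1, q3}.
Read 'x': {q1, q3} → {q2, q4}.
Read 'x': {q2, q4} → {q5}.
Read 'y': {q5} → {q4}.
State q2 is not in {q4}.

No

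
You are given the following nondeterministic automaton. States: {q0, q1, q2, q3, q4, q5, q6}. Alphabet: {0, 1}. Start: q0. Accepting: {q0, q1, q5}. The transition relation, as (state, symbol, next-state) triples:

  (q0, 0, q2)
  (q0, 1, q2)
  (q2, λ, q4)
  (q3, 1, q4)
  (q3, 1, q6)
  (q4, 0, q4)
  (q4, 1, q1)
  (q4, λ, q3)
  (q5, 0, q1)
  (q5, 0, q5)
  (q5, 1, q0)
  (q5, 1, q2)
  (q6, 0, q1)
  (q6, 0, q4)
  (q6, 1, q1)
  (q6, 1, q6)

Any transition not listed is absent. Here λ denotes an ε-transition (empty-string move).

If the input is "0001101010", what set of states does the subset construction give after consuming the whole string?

Start in {q0}.
Read '0': q0→{q2}; union {q2}; ε-closure = {q2, q3, q4}.
Read '0': q2→∅, q3→∅, q4→{q4}; union {q4}; ε-closure = {q3, q4}.
Read '0': q3→∅, q4→{q4}; union {q4}; ε-closure = {q3, q4}.
Read '1': q3→{q4, q6}, q4→{q1}; union {q1, q4, q6}; ε-closure = {q1, q3, q4, q6}.
Read '1': q1→∅, q3→{q4, q6}, q4→{q1}, q6→{q1, q6}; union {q1, q4, q6}; ε-closure = {q1, q3, q4, q6}.
Read '0': q1→∅, q3→∅, q4→{q4}, q6→{q1, q4}; union {q1, q4}; ε-closure = {q1, q3, q4}.
Read '1': q1→∅, q3→{q4, q6}, q4→{q1}; union {q1, q4, q6}; ε-closure = {q1, q3, q4, q6}.
Read '0': q1→∅, q3→∅, q4→{q4}, q6→{q1, q4}; union {q1, q4}; ε-closure = {q1, q3, q4}.
Read '1': q1→∅, q3→{q4, q6}, q4→{q1}; union {q1, q4, q6}; ε-closure = {q1, q3, q4, q6}.
Read '0': q1→∅, q3→∅, q4→{q4}, q6→{q1, q4}; union {q1, q4}; ε-closure = {q1, q3, q4}.

{q1, q3, q4}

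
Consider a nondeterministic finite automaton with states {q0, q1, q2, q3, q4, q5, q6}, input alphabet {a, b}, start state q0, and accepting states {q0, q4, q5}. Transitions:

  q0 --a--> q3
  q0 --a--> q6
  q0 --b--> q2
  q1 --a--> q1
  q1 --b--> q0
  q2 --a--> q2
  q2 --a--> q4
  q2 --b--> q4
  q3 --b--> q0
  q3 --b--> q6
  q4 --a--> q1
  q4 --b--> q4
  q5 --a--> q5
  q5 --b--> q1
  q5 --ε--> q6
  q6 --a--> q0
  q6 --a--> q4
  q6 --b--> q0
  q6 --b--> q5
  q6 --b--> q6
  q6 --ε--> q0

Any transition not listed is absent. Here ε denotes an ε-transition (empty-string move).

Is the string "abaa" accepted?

Yes

Start in {q0}.
Read 'a': {q0} → {q0, q3, q6}.
Read 'b': {q0, q3, q6} → {q0, q2, q5, q6}.
Read 'a': {q0, q2, q5, q6} → {q0, q2, q3, q4, q5, q6}.
Read 'a': {q0, q2, q3, q4, q5, q6} → {q0, q1, q2, q3, q4, q5, q6}.
The final set {q0, q1, q2, q3, q4, q5, q6} contains the accepting states q0, q4, q5.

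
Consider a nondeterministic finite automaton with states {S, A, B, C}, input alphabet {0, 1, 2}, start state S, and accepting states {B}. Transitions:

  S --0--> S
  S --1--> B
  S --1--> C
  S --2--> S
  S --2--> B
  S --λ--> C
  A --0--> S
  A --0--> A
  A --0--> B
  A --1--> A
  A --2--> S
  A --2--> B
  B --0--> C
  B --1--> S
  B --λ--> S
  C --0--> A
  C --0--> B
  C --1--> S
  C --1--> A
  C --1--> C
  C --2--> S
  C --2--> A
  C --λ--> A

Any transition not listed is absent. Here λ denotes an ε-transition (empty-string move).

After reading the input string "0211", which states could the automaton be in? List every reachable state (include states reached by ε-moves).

{S, A, B, C}

Start: ε-closure({S}) = {S, A, C}.
Read '0': S→{S}, A→{S, A, B}, C→{A, B}; union {S, A, B}; ε-closure = {S, A, B, C}.
Read '2': S→{S, B}, A→{S, B}, B→∅, C→{S, A}; union {S, A, B}; ε-closure = {S, A, B, C}.
Read '1': S→{B, C}, A→{A}, B→{S}, C→{S, A, C}; now {S, A, B, C}.
Read '1': S→{B, C}, A→{A}, B→{S}, C→{S, A, C}; now {S, A, B, C}.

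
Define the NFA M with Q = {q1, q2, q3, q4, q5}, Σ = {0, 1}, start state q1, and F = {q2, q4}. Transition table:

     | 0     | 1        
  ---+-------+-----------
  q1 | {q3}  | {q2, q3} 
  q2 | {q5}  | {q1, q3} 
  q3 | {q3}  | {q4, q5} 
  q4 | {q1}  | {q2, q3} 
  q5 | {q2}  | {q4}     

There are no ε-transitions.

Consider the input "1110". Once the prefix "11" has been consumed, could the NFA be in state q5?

Start in {q1}.
Read '1': {q1} → {q2, q3}.
Read '1': {q2, q3} → {q1, q3, q4, q5}.
State q5 is in {q1, q3, q4, q5}.

Yes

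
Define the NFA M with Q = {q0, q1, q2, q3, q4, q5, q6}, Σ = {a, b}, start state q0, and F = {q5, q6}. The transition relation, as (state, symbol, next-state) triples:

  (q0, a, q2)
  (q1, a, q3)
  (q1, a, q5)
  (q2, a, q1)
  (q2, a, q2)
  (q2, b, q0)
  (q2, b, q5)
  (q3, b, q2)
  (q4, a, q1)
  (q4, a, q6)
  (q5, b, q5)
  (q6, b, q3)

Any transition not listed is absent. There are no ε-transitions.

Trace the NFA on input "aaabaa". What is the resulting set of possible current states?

Start in {q0}.
Read 'a': {q0} → {q2}.
Read 'a': {q2} → {q1, q2}.
Read 'a': {q1, q2} → {q1, q2, q3, q5}.
Read 'b': {q1, q2, q3, q5} → {q0, q2, q5}.
Read 'a': {q0, q2, q5} → {q1, q2}.
Read 'a': {q1, q2} → {q1, q2, q3, q5}.

{q1, q2, q3, q5}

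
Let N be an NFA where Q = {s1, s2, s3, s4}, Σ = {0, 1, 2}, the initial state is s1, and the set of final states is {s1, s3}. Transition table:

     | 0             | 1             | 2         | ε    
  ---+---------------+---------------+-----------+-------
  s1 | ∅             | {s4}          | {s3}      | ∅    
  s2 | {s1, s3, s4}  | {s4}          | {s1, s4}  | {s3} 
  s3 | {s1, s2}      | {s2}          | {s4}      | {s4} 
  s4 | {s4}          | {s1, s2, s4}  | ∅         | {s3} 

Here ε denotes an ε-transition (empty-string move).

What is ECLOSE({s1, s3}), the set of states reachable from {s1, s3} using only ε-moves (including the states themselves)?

Begin with {s1, s3}.
ε-move s3 → s4; add s4.

{s1, s3, s4}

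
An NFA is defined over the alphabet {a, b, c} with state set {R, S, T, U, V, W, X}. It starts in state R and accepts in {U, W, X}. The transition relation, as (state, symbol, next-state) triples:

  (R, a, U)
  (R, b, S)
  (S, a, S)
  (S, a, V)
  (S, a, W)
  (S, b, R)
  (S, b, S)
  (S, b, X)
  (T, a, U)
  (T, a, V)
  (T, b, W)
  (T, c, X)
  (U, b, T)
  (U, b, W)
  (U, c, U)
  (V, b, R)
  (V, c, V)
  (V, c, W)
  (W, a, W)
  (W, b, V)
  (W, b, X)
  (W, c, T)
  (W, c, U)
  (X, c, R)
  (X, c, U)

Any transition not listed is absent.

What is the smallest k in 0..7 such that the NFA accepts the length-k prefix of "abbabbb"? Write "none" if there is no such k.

Start in {R}.
Read 'a': R→{U}; now {U}.
None of the earlier sets intersect F, but {U} does.

1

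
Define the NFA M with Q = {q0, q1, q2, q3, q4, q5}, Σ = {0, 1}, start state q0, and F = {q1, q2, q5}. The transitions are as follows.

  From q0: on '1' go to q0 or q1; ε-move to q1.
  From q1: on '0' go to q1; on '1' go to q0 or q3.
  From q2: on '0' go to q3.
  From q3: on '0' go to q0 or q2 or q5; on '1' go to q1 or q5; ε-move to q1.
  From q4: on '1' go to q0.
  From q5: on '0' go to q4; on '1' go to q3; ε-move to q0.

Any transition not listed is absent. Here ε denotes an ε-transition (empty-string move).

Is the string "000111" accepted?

Yes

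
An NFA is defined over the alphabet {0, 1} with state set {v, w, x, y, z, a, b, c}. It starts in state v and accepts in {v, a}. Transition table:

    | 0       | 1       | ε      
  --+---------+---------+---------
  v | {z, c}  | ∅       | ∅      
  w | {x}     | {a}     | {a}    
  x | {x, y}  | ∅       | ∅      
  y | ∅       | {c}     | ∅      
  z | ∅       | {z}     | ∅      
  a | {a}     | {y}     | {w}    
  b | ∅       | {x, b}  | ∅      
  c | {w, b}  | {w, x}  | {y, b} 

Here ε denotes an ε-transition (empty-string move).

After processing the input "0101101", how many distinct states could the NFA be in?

6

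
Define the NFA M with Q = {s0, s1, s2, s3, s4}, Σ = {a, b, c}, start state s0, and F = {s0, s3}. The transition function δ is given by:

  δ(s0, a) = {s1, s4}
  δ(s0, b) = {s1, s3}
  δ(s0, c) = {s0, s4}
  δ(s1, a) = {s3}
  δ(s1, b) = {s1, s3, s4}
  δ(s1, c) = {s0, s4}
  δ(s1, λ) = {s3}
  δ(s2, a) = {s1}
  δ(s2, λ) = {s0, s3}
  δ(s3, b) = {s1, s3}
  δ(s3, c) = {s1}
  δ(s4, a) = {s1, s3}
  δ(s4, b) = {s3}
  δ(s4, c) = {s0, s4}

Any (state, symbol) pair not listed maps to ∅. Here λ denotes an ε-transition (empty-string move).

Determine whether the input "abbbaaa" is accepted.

Start in {s0}.
Read 'a': s0→{s1, s4}; union {s1, s4}; ε-closure = {s1, s3, s4}.
Read 'b': s1→{s1, s3, s4}, s3→{s1, s3}, s4→{s3}; now {s1, s3, s4}.
Read 'b': s1→{s1, s3, s4}, s3→{s1, s3}, s4→{s3}; now {s1, s3, s4}.
Read 'b': s1→{s1, s3, s4}, s3→{s1, s3}, s4→{s3}; now {s1, s3, s4}.
Read 'a': s1→{s3}, s3→∅, s4→{s1, s3}; now {s1, s3}.
Read 'a': s1→{s3}, s3→∅; now {s3}.
Read 'a': s3→∅; now ∅.
The final set ∅ contains no accepting state.

No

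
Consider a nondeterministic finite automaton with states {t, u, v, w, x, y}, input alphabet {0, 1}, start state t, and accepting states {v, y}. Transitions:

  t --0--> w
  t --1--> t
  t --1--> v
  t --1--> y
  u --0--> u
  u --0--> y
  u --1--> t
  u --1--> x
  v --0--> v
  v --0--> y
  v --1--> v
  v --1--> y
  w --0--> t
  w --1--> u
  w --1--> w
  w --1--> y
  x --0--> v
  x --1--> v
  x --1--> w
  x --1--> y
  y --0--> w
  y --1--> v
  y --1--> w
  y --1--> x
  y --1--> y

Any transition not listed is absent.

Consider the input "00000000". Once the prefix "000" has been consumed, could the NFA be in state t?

No

Start in {t}.
Read '0': t→{w}; now {w}.
Read '0': w→{t}; now {t}.
Read '0': t→{w}; now {w}.
State t is not in {w}.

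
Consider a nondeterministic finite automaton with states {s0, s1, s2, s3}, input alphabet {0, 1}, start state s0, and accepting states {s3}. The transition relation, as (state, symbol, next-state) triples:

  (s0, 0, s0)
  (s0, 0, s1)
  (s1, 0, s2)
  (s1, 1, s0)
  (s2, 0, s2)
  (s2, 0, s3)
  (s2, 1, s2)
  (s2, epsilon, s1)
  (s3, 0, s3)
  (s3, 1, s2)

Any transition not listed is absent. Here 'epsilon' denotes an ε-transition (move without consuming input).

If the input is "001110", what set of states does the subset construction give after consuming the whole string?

{s0, s1, s2, s3}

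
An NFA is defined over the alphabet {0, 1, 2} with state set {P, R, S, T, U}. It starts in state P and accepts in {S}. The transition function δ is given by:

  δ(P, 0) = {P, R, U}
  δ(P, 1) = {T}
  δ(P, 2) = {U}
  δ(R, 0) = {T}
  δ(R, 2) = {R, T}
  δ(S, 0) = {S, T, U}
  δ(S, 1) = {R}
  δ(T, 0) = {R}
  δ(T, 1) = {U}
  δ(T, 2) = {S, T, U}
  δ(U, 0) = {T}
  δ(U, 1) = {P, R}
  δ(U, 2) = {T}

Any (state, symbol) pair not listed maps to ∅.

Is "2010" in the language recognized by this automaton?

Start in {P}.
Read '2': P→{U}; now {U}.
Read '0': U→{T}; now {T}.
Read '1': T→{U}; now {U}.
Read '0': U→{T}; now {T}.
The final set {T} contains no accepting state.

No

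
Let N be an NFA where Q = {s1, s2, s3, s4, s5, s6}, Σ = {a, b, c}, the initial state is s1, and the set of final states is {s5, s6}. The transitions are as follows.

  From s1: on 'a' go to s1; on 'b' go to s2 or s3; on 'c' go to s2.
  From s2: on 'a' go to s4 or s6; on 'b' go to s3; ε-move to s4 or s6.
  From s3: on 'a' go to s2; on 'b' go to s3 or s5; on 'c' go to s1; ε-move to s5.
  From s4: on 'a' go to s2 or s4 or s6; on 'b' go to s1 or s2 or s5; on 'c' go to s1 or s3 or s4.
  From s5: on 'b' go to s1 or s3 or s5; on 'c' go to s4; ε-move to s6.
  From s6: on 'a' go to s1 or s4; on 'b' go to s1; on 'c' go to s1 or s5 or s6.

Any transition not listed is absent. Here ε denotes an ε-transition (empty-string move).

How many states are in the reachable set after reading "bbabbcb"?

Start in {s1}.
Read 'b': s1→{s2, s3}; union {s2, s3}; ε-closure = {s2, s3, s4, s5, s6}.
Read 'b': s2→{s3}, s3→{s3, s5}, s4→{s1, s2, s5}, s5→{s1, s3, s5}, s6→{s1}; union {s1, s2, s3, s5}; ε-closure = {s1, s2, s3, s4, s5, s6}.
Read 'a': s1→{s1}, s2→{s4, s6}, s3→{s2}, s4→{s2, s4, s6}, s5→∅, s6→{s1, s4}; now {s1, s2, s4, s6}.
Read 'b': s1→{s2, s3}, s2→{s3}, s4→{s1, s2, s5}, s6→{s1}; union {s1, s2, s3, s5}; ε-closure = {s1, s2, s3, s4, s5, s6}.
Read 'b': s1→{s2, s3}, s2→{s3}, s3→{s3, s5}, s4→{s1, s2, s5}, s5→{s1, s3, s5}, s6→{s1}; union {s1, s2, s3, s5}; ε-closure = {s1, s2, s3, s4, s5, s6}.
Read 'c': s1→{s2}, s2→∅, s3→{s1}, s4→{s1, s3, s4}, s5→{s4}, s6→{s1, s5, s6}; now {s1, s2, s3, s4, s5, s6}.
Read 'b': s1→{s2, s3}, s2→{s3}, s3→{s3, s5}, s4→{s1, s2, s5}, s5→{s1, s3, s5}, s6→{s1}; union {s1, s2, s3, s5}; ε-closure = {s1, s2, s3, s4, s5, s6}.
That set has 6 states.

6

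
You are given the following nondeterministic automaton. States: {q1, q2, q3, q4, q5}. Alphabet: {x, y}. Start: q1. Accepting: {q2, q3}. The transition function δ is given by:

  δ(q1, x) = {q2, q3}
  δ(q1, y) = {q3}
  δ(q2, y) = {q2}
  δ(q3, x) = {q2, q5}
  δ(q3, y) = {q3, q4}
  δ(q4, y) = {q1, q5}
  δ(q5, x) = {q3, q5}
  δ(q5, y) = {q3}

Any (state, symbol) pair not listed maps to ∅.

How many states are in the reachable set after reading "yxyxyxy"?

Start in {q1}.
Read 'y': q1→{q3}; now {q3}.
Read 'x': q3→{q2, q5}; now {q2, q5}.
Read 'y': q2→{q2}, q5→{q3}; now {q2, q3}.
Read 'x': q2→∅, q3→{q2, q5}; now {q2, q5}.
Read 'y': q2→{q2}, q5→{q3}; now {q2, q3}.
Read 'x': q2→∅, q3→{q2, q5}; now {q2, q5}.
Read 'y': q2→{q2}, q5→{q3}; now {q2, q3}.
That set has 2 states.

2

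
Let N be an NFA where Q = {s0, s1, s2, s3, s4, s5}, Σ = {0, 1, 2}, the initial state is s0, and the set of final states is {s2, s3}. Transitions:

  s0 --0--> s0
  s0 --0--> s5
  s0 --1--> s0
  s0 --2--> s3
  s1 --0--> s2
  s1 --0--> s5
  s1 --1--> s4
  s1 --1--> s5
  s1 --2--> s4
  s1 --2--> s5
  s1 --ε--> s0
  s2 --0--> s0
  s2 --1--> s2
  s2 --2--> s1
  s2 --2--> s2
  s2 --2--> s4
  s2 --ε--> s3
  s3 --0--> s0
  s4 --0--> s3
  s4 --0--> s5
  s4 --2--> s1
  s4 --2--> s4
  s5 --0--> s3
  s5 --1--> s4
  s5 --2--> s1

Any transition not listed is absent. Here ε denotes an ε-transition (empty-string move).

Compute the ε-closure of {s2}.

{s2, s3}

Begin with {s2}.
ε-move s2 → s3; add s3.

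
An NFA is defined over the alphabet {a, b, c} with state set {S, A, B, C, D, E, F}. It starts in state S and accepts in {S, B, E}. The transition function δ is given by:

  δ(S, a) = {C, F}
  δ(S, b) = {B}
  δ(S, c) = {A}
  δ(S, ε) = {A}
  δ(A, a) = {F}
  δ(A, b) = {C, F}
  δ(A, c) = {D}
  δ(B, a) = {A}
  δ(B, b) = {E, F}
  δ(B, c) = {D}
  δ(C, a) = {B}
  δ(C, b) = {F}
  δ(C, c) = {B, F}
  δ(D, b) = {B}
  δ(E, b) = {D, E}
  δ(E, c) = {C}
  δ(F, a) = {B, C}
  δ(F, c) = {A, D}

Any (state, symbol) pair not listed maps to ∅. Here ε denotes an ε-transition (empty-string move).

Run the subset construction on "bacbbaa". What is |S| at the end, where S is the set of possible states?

2

Start: ε-closure({S}) = {S, A}.
Read 'b': S→{B}, A→{C, F}; now {B, C, F}.
Read 'a': B→{A}, C→{B}, F→{B, C}; now {A, B, C}.
Read 'c': A→{D}, B→{D}, C→{B, F}; now {B, D, F}.
Read 'b': B→{E, F}, D→{B}, F→∅; now {B, E, F}.
Read 'b': B→{E, F}, E→{D, E}, F→∅; now {D, E, F}.
Read 'a': D→∅, E→∅, F→{B, C}; now {B, C}.
Read 'a': B→{A}, C→{B}; now {A, B}.
That set has 2 states.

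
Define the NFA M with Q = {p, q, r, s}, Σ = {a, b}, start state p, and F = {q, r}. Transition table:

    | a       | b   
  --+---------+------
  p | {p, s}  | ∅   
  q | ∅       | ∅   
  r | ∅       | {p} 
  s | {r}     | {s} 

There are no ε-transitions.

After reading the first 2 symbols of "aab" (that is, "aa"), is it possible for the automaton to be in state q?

Start in {p}.
Read 'a': {p} → {p, s}.
Read 'a': {p, s} → {p, r, s}.
State q is not in {p, r, s}.

No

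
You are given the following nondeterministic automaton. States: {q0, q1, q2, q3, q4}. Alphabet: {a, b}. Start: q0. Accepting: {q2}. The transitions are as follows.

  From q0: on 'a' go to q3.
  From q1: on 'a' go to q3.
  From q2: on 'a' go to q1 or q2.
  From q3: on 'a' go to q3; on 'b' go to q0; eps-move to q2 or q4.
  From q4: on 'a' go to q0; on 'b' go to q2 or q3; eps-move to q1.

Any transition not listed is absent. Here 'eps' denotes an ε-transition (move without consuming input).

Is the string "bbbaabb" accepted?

No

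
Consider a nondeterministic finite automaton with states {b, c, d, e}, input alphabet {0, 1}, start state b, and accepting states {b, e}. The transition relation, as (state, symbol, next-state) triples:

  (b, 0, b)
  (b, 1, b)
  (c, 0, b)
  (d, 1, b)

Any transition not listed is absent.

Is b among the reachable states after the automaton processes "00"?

Start in {b}.
Read '0': b→{b}; now {b}.
Read '0': b→{b}; now {b}.
State b is in {b}.

Yes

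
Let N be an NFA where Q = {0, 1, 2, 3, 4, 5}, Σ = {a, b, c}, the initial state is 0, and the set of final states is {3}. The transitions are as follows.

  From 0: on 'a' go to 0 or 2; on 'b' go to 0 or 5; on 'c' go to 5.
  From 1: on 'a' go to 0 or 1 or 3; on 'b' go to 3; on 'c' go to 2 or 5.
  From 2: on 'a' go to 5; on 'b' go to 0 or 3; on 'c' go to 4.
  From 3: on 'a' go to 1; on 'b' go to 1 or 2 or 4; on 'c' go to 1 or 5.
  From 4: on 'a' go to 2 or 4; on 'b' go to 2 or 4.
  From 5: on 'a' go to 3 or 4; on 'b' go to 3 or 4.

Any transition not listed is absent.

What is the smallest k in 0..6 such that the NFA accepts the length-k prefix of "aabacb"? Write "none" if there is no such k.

Start in {0}.
Read 'a': 0→{0, 2}; now {0, 2}.
Read 'a': 0→{0, 2}, 2→{5}; now {0, 2, 5}.
Read 'b': 0→{0, 5}, 2→{0, 3}, 5→{3, 4}; now {0, 3, 4, 5}.
None of the earlier sets intersect F, but {0, 3, 4, 5} does.

3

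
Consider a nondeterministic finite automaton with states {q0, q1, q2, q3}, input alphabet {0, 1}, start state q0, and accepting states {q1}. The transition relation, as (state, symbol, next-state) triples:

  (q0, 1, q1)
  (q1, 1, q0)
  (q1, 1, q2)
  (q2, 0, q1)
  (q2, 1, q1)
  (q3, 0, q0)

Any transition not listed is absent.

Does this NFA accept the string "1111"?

No

Start in {q0}.
Read '1': q0→{q1}; now {q1}.
Read '1': q1→{q0, q2}; now {q0, q2}.
Read '1': q0→{q1}, q2→{q1}; now {q1}.
Read '1': q1→{q0, q2}; now {q0, q2}.
The final set {q0, q2} contains no accepting state.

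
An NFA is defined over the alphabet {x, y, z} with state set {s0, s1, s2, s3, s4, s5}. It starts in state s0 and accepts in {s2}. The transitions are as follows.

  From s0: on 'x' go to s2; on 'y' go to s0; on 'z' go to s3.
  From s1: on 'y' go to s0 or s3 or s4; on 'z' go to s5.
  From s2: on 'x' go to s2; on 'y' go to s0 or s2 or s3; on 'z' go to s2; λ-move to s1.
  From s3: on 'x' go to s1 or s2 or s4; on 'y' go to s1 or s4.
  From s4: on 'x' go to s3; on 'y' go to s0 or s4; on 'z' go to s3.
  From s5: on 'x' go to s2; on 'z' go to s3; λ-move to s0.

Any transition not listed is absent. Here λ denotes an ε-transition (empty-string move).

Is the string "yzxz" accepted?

Start in {s0}.
Read 'y': s0→{s0}; now {s0}.
Read 'z': s0→{s3}; now {s3}.
Read 'x': s3→{s1, s2, s4}; now {s1, s2, s4}.
Read 'z': s1→{s5}, s2→{s2}, s4→{s3}; union {s2, s3, s5}; ε-closure = {s0, s1, s2, s3, s5}.
The final set {s0, s1, s2, s3, s5} contains the accepting state s2.

Yes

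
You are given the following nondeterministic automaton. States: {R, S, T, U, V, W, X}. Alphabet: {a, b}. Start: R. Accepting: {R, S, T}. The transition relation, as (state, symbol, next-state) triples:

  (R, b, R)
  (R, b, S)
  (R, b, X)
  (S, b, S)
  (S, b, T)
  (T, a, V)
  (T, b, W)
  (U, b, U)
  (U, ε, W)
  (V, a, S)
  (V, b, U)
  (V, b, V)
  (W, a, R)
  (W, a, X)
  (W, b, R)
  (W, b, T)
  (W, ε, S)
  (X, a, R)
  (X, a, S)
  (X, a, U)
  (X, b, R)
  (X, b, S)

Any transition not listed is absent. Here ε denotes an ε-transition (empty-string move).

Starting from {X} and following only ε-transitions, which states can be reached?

Begin with {X}.
No ε-moves leave this set, so the closure equals the set itself.

{X}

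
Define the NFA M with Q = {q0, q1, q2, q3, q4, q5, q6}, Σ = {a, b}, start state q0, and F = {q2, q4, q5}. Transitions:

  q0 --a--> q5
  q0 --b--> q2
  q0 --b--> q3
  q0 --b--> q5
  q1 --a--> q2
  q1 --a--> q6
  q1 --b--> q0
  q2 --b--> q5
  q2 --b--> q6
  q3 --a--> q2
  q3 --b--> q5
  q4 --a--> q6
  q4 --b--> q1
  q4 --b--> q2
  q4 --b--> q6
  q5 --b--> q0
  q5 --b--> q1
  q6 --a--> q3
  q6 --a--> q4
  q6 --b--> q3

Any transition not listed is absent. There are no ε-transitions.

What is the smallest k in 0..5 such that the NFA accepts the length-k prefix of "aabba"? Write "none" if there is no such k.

Start in {q0}.
Read 'a': q0→{q5}; now {q5}.
None of the earlier sets intersect F, but {q5} does.

1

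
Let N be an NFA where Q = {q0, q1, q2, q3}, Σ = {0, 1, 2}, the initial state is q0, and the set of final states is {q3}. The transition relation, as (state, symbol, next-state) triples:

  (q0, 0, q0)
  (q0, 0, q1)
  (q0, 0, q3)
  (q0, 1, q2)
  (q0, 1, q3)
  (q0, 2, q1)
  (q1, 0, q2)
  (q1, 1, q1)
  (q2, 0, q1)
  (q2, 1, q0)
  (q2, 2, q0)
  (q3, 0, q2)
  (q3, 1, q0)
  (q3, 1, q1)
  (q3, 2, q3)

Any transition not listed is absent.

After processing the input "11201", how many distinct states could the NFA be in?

Start in {q0}.
Read '1': {q0} → {q2, q3}.
Read '1': {q2, q3} → {q0, q1}.
Read '2': {q0, q1} → {q1}.
Read '0': {q1} → {q2}.
Read '1': {q2} → {q0}.
That set has 1 state.

1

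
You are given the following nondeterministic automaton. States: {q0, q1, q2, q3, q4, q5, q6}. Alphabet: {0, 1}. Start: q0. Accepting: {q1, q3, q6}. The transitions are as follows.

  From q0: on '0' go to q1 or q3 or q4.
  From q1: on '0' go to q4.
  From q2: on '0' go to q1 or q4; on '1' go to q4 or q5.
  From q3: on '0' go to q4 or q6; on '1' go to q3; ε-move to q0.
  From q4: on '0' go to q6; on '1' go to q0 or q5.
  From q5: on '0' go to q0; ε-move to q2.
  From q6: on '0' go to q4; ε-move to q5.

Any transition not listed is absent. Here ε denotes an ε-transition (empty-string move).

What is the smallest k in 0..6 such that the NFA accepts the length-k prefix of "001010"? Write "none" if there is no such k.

1

Start in {q0}.
Read '0': {q0} → {q0, q1, q3, q4}.
None of the earlier sets intersect F, but {q0, q1, q3, q4} does.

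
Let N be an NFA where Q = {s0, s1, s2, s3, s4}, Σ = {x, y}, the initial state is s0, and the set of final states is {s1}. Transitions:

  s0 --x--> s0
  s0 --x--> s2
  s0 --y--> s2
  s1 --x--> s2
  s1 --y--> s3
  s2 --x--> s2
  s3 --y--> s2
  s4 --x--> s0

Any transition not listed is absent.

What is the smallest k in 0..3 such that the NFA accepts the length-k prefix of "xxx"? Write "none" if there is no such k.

none

Start in {s0}.
Read 'x': s0→{s0, s2}; now {s0, s2}.
Read 'x': s0→{s0, s2}, s2→{s2}; now {s0, s2}.
Read 'x': s0→{s0, s2}, s2→{s2}; now {s0, s2}.
No reachable set along the way intersects F.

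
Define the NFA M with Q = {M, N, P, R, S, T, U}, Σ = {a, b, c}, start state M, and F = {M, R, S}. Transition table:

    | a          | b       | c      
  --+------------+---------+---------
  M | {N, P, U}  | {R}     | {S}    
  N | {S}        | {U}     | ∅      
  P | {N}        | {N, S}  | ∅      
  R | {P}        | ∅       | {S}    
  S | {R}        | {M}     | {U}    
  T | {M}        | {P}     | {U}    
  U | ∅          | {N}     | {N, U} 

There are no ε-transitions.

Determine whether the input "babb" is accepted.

Yes

Start in {M}.
Read 'b': M→{R}; now {R}.
Read 'a': R→{P}; now {P}.
Read 'b': P→{N, S}; now {N, S}.
Read 'b': N→{U}, S→{M}; now {M, U}.
The final set {M, U} contains the accepting state M.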